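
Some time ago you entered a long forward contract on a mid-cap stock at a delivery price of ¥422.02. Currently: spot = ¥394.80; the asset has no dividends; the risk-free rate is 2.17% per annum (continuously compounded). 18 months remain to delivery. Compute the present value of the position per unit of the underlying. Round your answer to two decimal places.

-¥13.70

Current fair forward for the remaining 18 months: F = S·e^(r·T), r = 0.0217
F = 394.80 · e^(0.0217 × 18/12) = 394.80 × 1.033086 = 407.8624
Value of long forward = (F − K)·e^(−rT) = (407.8624 − 422.02) · e^(−0.0217·18/12)
= -14.1576 × 0.967974 = -13.70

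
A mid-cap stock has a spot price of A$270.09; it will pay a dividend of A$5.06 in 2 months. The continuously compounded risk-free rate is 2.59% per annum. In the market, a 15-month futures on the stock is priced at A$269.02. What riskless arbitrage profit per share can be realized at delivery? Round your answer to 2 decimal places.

A$4.75 per share

PV(dividends) I = 5.06·e^(−0.0259·2/12) = 5.0382
Fair futures F* = (S − I)·e^(rT) = (270.09 − 5.0382)·e^0.032375 = 265.0518 × 1.032905 = 273.7733
Market A$269.02 < fair 273.7733: forward underpriced → reverse cash-and-carry (short the stock, invest proceeds at r, pay the dividends, go long the forward).
Profit at T = |F_mkt − F*| = |269.02 − 273.7733| = A$4.75 per share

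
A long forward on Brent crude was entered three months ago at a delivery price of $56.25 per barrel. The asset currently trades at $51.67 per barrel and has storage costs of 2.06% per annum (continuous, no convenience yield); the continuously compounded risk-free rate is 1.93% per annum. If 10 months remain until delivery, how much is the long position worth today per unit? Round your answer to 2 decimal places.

Current fair forward for the remaining 10 months: F = S·e^((r + u)·T), (r + u) = 0.0193 + 0.0206 = 0.0399
F = 51.67 · e^(0.0399 × 10/12) = 51.67 × 1.033809 = 53.4169
Value of long forward = (F − K)·e^(−rT) = (53.4169 − 56.25) · e^(−0.0193·10/12)
= -2.8331 × 0.984045 = -2.79

-$2.79 per barrel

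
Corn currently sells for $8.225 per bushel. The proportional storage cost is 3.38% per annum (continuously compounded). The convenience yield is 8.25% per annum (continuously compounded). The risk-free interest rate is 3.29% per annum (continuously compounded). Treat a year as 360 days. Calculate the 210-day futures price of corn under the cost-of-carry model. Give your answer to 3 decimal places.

$8.150 per bushel

Net carry = r + u − y = 0.0329 + 0.0338 − 0.0825 = -0.0158
F = S·e^((r+u−y)T) = 8.225 · e^(-0.0158 × 210/360) = 8.225 · e^-0.009217
= 8.225 × 0.990825 = $8.150 per bushel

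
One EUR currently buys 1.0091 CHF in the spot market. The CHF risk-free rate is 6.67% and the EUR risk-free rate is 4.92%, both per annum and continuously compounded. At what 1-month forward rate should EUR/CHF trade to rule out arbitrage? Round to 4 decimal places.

F = S·e^((r_CHF − r_EUR)T) = 1.0091 · e^((0.0667 − 0.0492) × 1/12)
= 1.0091 · e^0.001458 = 1.0091 × 1.001459
F = 1.0106 CHF per EUR

1.0106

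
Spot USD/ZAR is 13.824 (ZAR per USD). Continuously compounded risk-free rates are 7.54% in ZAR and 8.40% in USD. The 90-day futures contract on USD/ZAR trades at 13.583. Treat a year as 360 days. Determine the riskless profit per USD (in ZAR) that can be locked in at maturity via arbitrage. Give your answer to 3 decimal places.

Fair futures: F* = S·e^(carry·T), with carry = (r_ZAR − r_USD) = 0.0754 − 0.0840 = -0.0086
F* = 13.824 · e^(-0.0086 × 90/360) = 13.824 · e^-0.002150 = 13.824 × 0.997852 = 13.7943
Market 13.583 < fair 13.7943: forward underpriced → reverse cash-and-carry (short spot, go long the forward).
At maturity, profit = |F_mkt − F*| = |13.583 − 13.7943| = 0.211 per USD (in ZAR)

0.211 per USD (in ZAR)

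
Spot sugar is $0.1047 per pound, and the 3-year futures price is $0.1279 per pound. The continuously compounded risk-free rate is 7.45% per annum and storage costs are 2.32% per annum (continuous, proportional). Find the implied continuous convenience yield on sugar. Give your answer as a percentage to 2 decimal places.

3.10%

F = S·e^((r+u−y)T) ⇒ (r+u−y) = ln(F/S)/T
ln(0.1279/0.1047) = 0.200150; /T ⇒ 0.066717
y = r + u − ln(F/S)/T = 0.0745 + 0.0232 − 0.066717 = 0.030983
y = 3.10%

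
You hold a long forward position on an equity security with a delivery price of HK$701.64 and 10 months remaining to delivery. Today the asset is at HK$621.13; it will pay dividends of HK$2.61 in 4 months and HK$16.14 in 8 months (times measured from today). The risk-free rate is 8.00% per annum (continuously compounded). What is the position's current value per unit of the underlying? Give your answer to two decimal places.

-HK$53.10

PV(remaining dividends) I = 2.61·e^(−0.0800·4/12) + 16.14·e^(−0.0800·8/12) = 17.8431
Current forward F = (S − I)·e^(rT) = (621.13 − 17.8431)·e^(0.0800·10/12) = 603.2869 × 1.068939 = 644.8769
Value (long) = (F − K)·e^(−rT) = (644.8769 − 701.64) × 0.935507 = -53.1023
Value = -HK$53.10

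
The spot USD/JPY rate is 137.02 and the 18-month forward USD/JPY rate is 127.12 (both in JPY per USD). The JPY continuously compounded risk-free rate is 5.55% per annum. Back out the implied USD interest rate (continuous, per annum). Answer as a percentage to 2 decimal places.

F = S·e^((r_JPY − r_USD)T) ⇒ r_USD = r_JPY − ln(F/S)/T
ln(127.12/137.02) = -0.074995; /(18/12) = -0.049997
r_USD = 0.0555 + 0.049997 = 0.105497
r_USD = 10.55%

10.55%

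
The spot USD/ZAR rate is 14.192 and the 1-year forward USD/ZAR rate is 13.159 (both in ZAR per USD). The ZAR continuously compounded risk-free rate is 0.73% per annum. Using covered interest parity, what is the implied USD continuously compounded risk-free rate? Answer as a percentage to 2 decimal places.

F = S·e^((r_ZAR − r_USD)T) ⇒ r_USD = r_ZAR − ln(F/S)/T
ln(13.159/14.192) = -0.075572; /(1) = -0.075572
r_USD = 0.0073 + 0.075572 = 0.082872
r_USD = 8.29%

8.29%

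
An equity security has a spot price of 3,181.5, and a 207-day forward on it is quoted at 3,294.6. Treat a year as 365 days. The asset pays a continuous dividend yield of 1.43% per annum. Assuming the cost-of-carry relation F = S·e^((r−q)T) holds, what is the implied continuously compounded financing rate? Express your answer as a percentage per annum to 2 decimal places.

From F = S·e^((r−q)T): (r − q) = ln(F/S)/T
ln(3294.6/3181.5) = ln(1.035549) = 0.034932
(r − q) = 0.034932 / (207/365) = 0.061595
r = ln(F/S)/T + q = 0.061595 + 0.0143 = 0.075895
r = 7.59%

7.59%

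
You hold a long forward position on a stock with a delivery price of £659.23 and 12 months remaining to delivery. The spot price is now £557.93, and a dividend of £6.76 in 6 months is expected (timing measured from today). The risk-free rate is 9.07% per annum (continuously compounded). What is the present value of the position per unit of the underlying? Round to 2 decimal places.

PV(remaining dividends) I = 6.76·e^(−0.0907·6/12) = 6.4603
Current forward F = (S − I)·e^(rT) = (557.93 − 6.4603)·e^(0.0907·12/12) = 551.4697 × 1.094940 = 603.8262
Value (long) = (F − K)·e^(−rT) = (603.8262 − 659.23) × 0.913292 = -50.5998
Value = -£50.60

-£50.60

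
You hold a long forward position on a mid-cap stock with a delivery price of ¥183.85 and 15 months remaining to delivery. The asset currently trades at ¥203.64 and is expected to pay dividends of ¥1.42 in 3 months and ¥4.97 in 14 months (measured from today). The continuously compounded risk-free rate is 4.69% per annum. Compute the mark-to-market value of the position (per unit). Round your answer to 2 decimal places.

¥24.15

PV(remaining dividends) I = 1.42·e^(−0.0469·3/12) + 4.97·e^(−0.0469·14/12) = 6.1088
Current forward F = (S − I)·e^(rT) = (203.64 − 6.1088)·e^(0.0469·15/12) = 197.5312 × 1.060378 = 209.4577
Value (long) = (F − K)·e^(−rT) = (209.4577 − 183.85) × 0.943060 = 24.1496
Value = ¥24.15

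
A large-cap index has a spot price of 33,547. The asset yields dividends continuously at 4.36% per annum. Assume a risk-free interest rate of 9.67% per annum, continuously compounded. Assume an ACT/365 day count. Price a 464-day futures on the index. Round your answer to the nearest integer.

F = S·e^((r − q)T) = 33547 · e^((0.0967 − 0.0436) × 464/365)
= 33547 · e^0.067502 = 33547 × 1.069832
F = 35,890

35,890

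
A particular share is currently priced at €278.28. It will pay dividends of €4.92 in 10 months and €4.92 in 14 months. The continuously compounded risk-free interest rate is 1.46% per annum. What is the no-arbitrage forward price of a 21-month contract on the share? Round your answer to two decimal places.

PV(dividends) I = 4.92·e^(−0.0146·10/12) + 4.92·e^(−0.0146·14/12)
I = 4.8605 + 4.8369 = 9.6974
F = (S − I)·e^(rT) = (278.28 − 9.6974) · e^(0.0146·21/12)
= 268.5826 · e^0.025550 = 268.5826 × 1.025879 = €275.53

€275.53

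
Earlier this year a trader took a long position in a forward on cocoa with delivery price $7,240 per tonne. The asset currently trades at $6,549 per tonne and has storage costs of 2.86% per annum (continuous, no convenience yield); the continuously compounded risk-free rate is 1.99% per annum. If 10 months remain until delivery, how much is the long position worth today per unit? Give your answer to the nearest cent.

-$413.97 per tonne

Current fair forward for the remaining 10 months: F = S·e^((r + u)·T), (r + u) = 0.0199 + 0.0286 = 0.0485
F = 6549 · e^(0.0485 × 10/12) = 6549 × 1.04124454 = 6819.1105
Value of long forward = (F − K)·e^(−rT) = (6819.1105 − 7240) · e^(−0.0199·10/12)
= -420.8895 × 0.98355341 = -413.97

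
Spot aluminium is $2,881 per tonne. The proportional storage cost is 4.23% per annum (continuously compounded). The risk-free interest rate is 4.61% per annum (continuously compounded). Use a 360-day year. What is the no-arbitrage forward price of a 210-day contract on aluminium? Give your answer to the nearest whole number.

$3,033 per tonne

Net carry = r + u − y = 0.0461 + 0.0423 − 0.0000 = 0.0884
F = S·e^((r+u−y)T) = 2881 · e^(0.0884 × 210/360) = 2881 · e^0.051567
= 2881 × 1.052920 = $3,033 per tonne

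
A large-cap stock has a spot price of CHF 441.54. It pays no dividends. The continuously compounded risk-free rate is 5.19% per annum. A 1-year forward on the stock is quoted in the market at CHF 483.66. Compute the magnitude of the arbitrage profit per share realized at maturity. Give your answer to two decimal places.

Fair forward: F* = S·e^(carry·T), with carry = r = 0.0519
F* = 441.54 · e^(0.0519 × 1) = 441.54 · e^0.051900 = 441.54 × 1.053270 = CHF 465.0608
Market CHF 483.66 > fair CHF 465.0608: forward overpriced → cash-and-carry (buy spot, short the forward).
At maturity, profit = |F_mkt − F*| = |483.66 − 465.0608| = CHF 18.60 per share

CHF 18.60 per share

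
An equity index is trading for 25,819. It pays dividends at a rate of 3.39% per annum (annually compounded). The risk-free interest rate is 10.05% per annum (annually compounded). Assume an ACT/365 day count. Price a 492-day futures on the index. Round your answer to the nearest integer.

F = S · (1+r)^T / (1+q)^T
= 25819 × 1.137787 / 1.045963 = 25819 × 1.087789
F = 28,086

28,086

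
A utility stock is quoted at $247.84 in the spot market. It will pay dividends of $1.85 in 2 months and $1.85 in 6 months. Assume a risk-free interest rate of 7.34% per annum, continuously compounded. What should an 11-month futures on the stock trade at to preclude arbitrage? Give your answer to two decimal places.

$261.23

PV(dividends) I = 1.85·e^(−0.0734·2/12) + 1.85·e^(−0.0734·6/12)
I = 1.8275 + 1.7833 = 3.6108
F = (S − I)·e^(rT) = (247.84 − 3.6108) · e^(0.0734·11/12)
= 244.2292 · e^0.067283 = 244.2292 × 1.069598 = $261.23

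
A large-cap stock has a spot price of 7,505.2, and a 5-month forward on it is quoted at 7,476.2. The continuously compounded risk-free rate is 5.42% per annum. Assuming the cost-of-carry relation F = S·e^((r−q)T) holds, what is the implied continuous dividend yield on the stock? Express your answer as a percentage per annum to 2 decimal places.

From F = S·e^((r−q)T): (r − q) = ln(F/S)/T
ln(7476.2/7505.2) = ln(0.996136) = -0.003871
(r − q) = -0.003871 / (5/12) = -0.009290
q = r − ln(F/S)/T = 0.0542 + 0.009290 = 0.063490
q = 6.35%

6.35%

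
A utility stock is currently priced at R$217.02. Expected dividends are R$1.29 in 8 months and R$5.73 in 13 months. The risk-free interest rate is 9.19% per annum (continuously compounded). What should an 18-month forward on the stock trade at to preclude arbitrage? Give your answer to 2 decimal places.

PV(dividends) I = 1.29·e^(−0.0919·8/12) + 5.73·e^(−0.0919·13/12)
I = 1.2133 + 5.1870 = 6.4003
F = (S − I)·e^(rT) = (217.02 − 6.4003) · e^(0.0919·18/12)
= 210.6197 · e^0.137850 = 210.6197 × 1.147803 = R$241.75

R$241.75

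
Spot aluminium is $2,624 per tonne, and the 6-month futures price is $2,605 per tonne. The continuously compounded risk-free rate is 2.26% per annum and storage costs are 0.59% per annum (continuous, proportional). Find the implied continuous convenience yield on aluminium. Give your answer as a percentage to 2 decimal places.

F = S·e^((r+u−y)T) ⇒ (r+u−y) = ln(F/S)/T
ln(2605/2624) = -0.007267; /T ⇒ -0.014534
y = r + u − ln(F/S)/T = 0.0226 + 0.0059 + 0.014534 = 0.043034
y = 4.30%

4.30%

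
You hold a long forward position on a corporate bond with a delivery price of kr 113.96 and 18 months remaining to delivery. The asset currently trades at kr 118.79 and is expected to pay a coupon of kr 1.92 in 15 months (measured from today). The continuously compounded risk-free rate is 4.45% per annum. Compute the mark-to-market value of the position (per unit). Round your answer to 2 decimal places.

kr 10.37

PV(remaining coupons) I = 1.92·e^(−0.0445·15/12) = 1.8161
Current forward F = (S − I)·e^(rT) = (118.79 − 1.8161)·e^(0.0445·18/12) = 116.9739 × 1.069028 = 125.0484
Value (long) = (F − K)·e^(−rT) = (125.0484 − 113.96) × 0.935429 = 10.3724
Value = kr 10.37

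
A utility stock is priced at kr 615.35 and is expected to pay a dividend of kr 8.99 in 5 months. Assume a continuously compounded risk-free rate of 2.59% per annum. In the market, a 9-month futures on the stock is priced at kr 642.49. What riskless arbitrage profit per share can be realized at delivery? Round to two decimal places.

kr 24.14 per share

PV(dividends) I = 8.99·e^(−0.0259·5/12) = 8.8935
Fair futures F* = (S − I)·e^(rT) = (615.35 − 8.8935)·e^0.019425 = 606.4565 × 1.019615 = 618.3521
Market kr 642.49 > fair 618.3521: forward overpriced → cash-and-carry (borrow at r, buy the stock and collect the dividends, short the forward).
Profit at T = |F_mkt − F*| = |642.49 − 618.3521| = kr 24.14 per share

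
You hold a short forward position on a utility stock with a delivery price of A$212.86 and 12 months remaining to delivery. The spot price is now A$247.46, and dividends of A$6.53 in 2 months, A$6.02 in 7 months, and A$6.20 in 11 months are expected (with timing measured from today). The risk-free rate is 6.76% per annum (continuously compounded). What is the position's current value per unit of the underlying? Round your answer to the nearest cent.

PV(remaining dividends) I = 6.53·e^(−0.0676·2/12) + 6.02·e^(−0.0676·7/12) + 6.20·e^(−0.0676·11/12) = 18.0715
Current forward F = (S − I)·e^(rT) = (247.46 − 18.0715)·e^(0.0676·12/12) = 229.3885 × 1.069937 = 245.4312
Value (long) = (F − K)·e^(−rT) = (245.4312 − 212.86) × 0.934634 = 30.4422
Short position value = −(long value) = -A$30.44

-A$30.44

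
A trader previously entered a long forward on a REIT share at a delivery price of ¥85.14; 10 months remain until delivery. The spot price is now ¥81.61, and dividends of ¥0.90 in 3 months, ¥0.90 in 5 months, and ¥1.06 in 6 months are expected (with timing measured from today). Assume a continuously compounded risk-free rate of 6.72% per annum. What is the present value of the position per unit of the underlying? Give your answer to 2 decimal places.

-¥1.68

PV(remaining dividends) I = 0.90·e^(−0.0672·3/12) + 0.90·e^(−0.0672·5/12) + 1.06·e^(−0.0672·6/12) = 2.7851
Current forward F = (S − I)·e^(rT) = (81.61 − 2.7851)·e^(0.0672·10/12) = 78.8249 × 1.057598 = 83.3651
Value (long) = (F − K)·e^(−rT) = (83.3651 − 85.14) × 0.945539 = -1.6782
Value = -¥1.68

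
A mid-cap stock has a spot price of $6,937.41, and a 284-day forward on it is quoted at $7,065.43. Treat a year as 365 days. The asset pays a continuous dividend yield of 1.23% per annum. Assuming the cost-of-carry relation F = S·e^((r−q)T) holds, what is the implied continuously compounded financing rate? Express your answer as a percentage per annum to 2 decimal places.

From F = S·e^((r−q)T): (r − q) = ln(F/S)/T
ln(7065.43/6937.41) = ln(1.018454) = 0.018286
(r − q) = 0.018286 / (284/365) = 0.023501
r = ln(F/S)/T + q = 0.023501 + 0.0123 = 0.035801
r = 3.58%

3.58%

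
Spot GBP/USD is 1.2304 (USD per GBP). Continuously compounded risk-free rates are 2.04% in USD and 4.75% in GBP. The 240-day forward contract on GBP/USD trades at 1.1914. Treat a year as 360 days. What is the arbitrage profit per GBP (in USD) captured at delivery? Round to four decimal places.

0.0170 per GBP (in USD)

Fair forward: F* = S·e^(carry·T), with carry = (r_USD − r_GBP) = 0.0204 − 0.0475 = -0.0271
F* = 1.2304 · e^(-0.0271 × 240/360) = 1.2304 · e^-0.018067 = 1.2304 × 0.982095 = 1.2084
Market 1.1914 < fair 1.2084: forward underpriced → reverse cash-and-carry (short spot, go long the forward).
At maturity, profit = |F_mkt − F*| = |1.1914 − 1.2084| = 0.0170 per GBP (in USD)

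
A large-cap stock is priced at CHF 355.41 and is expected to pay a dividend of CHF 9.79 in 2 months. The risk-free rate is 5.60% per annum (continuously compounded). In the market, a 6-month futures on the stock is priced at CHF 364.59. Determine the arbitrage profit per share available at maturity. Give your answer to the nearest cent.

CHF 9.06 per share

PV(dividends) I = 9.79·e^(−0.0560·2/12) = 9.6991
Fair futures F* = (S − I)·e^(rT) = (355.41 − 9.6991)·e^0.028000 = 345.7109 × 1.028396 = 355.5277
Market CHF 364.59 > fair 355.5277: forward overpriced → cash-and-carry (borrow at r, buy the stock and collect the dividends, short the forward).
Profit at T = |F_mkt − F*| = |364.59 − 355.5277| = CHF 9.06 per share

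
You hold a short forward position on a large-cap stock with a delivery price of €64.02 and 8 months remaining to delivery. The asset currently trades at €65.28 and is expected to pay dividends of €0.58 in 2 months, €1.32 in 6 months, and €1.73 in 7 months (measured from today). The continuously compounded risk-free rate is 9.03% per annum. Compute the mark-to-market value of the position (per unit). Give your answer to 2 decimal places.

-€1.53

PV(remaining dividends) I = 0.58·e^(−0.0903·2/12) + 1.32·e^(−0.0903·6/12) + 1.73·e^(−0.0903·7/12) = 3.4743
Current forward F = (S − I)·e^(rT) = (65.28 − 3.4743)·e^(0.0903·8/12) = 61.8057 × 1.062049 = 65.6407
Value (long) = (F − K)·e^(−rT) = (65.6407 − 64.02) × 0.941576 = 1.5260
Short position value = −(long value) = -€1.53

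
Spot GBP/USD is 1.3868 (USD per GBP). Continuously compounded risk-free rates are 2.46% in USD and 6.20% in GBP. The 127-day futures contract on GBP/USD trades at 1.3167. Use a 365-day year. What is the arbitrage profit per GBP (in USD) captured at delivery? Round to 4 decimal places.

Fair futures: F* = S·e^(carry·T), with carry = (r_USD − r_GBP) = 0.0246 − 0.0620 = -0.0374
F* = 1.3868 · e^(-0.0374 × 127/365) = 1.3868 · e^-0.013013 = 1.3868 × 0.987071 = 1.3689
Market 1.3167 < fair 1.3689: forward underpriced → reverse cash-and-carry (short spot, go long the forward).
At maturity, profit = |F_mkt − F*| = |1.3167 − 1.3689| = 0.0522 per GBP (in USD)

0.0522 per GBP (in USD)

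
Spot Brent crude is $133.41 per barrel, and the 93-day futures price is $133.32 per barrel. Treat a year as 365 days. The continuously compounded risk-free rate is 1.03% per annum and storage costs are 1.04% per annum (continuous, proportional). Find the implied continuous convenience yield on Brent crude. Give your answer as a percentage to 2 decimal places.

F = S·e^((r+u−y)T) ⇒ (r+u−y) = ln(F/S)/T
ln(133.32/133.41) = -0.000675; /T ⇒ -0.002649
y = r + u − ln(F/S)/T = 0.0103 + 0.0104 + 0.002649 = 0.023349
y = 2.33%

2.33%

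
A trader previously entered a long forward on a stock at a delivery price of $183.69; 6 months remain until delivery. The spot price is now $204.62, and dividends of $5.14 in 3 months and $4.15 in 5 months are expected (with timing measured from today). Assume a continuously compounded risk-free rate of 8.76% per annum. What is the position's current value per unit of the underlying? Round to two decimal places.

$19.77

PV(remaining dividends) I = 5.14·e^(−0.0876·3/12) + 4.15·e^(−0.0876·5/12) = 9.0299
Current forward F = (S − I)·e^(rT) = (204.62 − 9.0299)·e^(0.0876·6/12) = 195.5901 × 1.044773 = 204.3473
Value (long) = (F − K)·e^(−rT) = (204.3473 − 183.69) × 0.957145 = 19.7720
Value = $19.77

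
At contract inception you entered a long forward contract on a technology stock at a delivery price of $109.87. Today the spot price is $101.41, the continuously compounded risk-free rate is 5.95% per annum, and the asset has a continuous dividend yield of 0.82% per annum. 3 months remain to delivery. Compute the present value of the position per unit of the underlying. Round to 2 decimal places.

-$7.05

Current fair forward for the remaining 3 months: F = S·e^((r − q)·T), (r − q) = 0.0595 − 0.0082 = 0.0513
F = 101.41 · e^(0.0513 × 3/12) = 101.41 × 1.012908 = 102.7190
Value of long forward = (F − K)·e^(−rT) = (102.7190 − 109.87) · e^(−0.0595·3/12)
= -7.1510 × 0.985235 = -7.05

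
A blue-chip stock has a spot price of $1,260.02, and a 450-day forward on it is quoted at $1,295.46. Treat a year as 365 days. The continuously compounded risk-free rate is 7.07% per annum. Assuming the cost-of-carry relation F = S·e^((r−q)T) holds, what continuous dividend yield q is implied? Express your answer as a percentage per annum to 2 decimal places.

From F = S·e^((r−q)T): (r − q) = ln(F/S)/T
ln(1295.46/1260.02) = ln(1.028127) = 0.027739
(r − q) = 0.027739 / (450/365) = 0.022499
q = r − ln(F/S)/T = 0.0707 − 0.022499 = 0.048201
q = 4.82%

4.82%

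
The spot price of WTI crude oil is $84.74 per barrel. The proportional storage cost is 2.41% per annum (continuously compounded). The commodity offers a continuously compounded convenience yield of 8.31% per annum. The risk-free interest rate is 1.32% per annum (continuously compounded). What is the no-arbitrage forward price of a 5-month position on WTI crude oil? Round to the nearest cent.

$83.14 per barrel

Net carry = r + u − y = 0.0132 + 0.0241 − 0.0831 = -0.0458
F = S·e^((r+u−y)T) = 84.74 · e^(-0.0458 × 5/12) = 84.74 · e^-0.019083
= 84.74 × 0.981098 = $83.14 per barrel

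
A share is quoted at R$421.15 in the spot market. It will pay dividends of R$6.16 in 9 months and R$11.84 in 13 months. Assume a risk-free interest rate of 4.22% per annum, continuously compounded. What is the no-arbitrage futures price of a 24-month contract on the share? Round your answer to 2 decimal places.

R$439.44

PV(dividends) I = 6.16·e^(−0.0422·9/12) + 11.84·e^(−0.0422·13/12)
I = 5.9681 + 11.3109 = 17.2790
F = (S − I)·e^(rT) = (421.15 − 17.2790) · e^(0.0422·24/12)
= 403.8710 · e^0.084400 = 403.8710 × 1.088064 = R$439.44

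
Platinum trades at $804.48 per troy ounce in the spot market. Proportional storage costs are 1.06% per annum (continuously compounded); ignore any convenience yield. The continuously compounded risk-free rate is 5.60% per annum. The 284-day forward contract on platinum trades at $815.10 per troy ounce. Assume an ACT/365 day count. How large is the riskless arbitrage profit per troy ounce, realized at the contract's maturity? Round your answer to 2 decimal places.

Fair forward: F* = S·e^(carry·T), with carry = (r + u) = 0.0560 + 0.0106 = 0.0666
F* = 804.48 · e^(0.0666 × 284/365) = 804.48 · e^0.051820 = 804.48 × 1.053186 = $847.2671
Market $815.10 < fair $847.2671: forward underpriced → reverse cash-and-carry (short spot, go long the forward).
At maturity, profit = |F_mkt − F*| = |815.10 − 847.2671| = $32.17 per troy ounce

$32.17 per troy ounce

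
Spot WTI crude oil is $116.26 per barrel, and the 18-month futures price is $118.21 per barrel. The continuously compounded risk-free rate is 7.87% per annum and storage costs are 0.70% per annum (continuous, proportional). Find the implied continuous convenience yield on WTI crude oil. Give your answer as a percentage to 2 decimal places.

F = S·e^((r+u−y)T) ⇒ (r+u−y) = ln(F/S)/T
ln(118.21/116.26) = 0.016634; /T ⇒ 0.011089
y = r + u − ln(F/S)/T = 0.0787 + 0.0070 − 0.011089 = 0.074611
y = 7.46%

7.46%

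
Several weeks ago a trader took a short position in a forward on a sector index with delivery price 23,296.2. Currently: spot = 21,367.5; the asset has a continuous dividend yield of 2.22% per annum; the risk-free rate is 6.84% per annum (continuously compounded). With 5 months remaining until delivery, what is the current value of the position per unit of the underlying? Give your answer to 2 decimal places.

Current fair forward for the remaining 5 months: F = S·e^((r − q)·T), (r − q) = 0.0684 − 0.0222 = 0.0462
F = 21367.5 · e^(0.0462 × 5/12) = 21367.5 × 1.01943648 = 21782.8090
Value of long forward = (F − K)·e^(−rT) = (21782.8090 − 23296.2) · e^(−0.0684·5/12)
= -1513.3910 × 0.97190229 = -1470.87
Short position value = −(long value) = 1470.87

1470.87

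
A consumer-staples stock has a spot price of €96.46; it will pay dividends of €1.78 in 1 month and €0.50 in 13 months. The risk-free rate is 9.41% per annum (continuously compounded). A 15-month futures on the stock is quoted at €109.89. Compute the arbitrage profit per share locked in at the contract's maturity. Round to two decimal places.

€3.88 per share

PV(dividends) I = 1.78·e^(−0.0941·1/12) + 0.50·e^(−0.0941·13/12) = 2.2176
Fair futures F* = (S − I)·e^(rT) = (96.46 − 2.2176)·e^0.117625 = 94.2424 × 1.124822 = 106.0059
Market €109.89 > fair 106.0059: forward overpriced → cash-and-carry (borrow at r, buy the stock and collect the dividends, short the forward).
Profit at T = |F_mkt − F*| = |109.89 − 106.0059| = €3.88 per share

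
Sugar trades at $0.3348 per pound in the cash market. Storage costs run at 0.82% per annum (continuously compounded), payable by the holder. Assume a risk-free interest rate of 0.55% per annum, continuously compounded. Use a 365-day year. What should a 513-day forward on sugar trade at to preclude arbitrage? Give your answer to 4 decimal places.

$0.3413 per pound

Net carry = r + u − y = 0.0055 + 0.0082 − 0.0000 = 0.0137
F = S·e^((r+u−y)T) = 0.3348 · e^(0.0137 × 513/365) = 0.3348 · e^0.019255
= 0.3348 × 1.019442 = $0.3413 per pound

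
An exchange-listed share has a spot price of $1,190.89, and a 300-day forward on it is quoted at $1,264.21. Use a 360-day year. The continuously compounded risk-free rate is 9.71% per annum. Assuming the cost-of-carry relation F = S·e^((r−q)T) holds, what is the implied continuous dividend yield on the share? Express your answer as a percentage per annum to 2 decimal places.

2.54%

From F = S·e^((r−q)T): (r − q) = ln(F/S)/T
ln(1264.21/1190.89) = ln(1.061567) = 0.059746
(r − q) = 0.059746 / (300/360) = 0.071695
q = r − ln(F/S)/T = 0.0971 − 0.071695 = 0.025405
q = 2.54%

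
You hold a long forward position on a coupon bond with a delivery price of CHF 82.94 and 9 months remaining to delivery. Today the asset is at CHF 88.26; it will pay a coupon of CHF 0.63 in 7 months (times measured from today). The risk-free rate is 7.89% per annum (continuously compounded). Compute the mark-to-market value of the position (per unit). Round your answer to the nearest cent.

CHF 9.48

PV(remaining coupons) I = 0.63·e^(−0.0789·7/12) = 0.6017
Current forward F = (S − I)·e^(rT) = (88.26 − 0.6017)·e^(0.0789·9/12) = 87.6583 × 1.060961 = 93.0020
Value (long) = (F − K)·e^(−rT) = (93.0020 − 82.94) × 0.942542 = 9.4839
Value = CHF 9.48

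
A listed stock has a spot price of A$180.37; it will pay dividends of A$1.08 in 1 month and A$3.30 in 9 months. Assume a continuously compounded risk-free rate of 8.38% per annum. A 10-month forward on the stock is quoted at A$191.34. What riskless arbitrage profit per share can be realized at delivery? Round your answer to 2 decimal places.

A$2.40 per share

PV(dividends) I = 1.08·e^(−0.0838·1/12) + 3.30·e^(−0.0838·9/12) = 4.1715
Fair forward F* = (S − I)·e^(rT) = (180.37 − 4.1715)·e^0.069833 = 176.1985 × 1.072329 = 188.9428
Market A$191.34 > fair 188.9428: forward overpriced → cash-and-carry (borrow at r, buy the stock and collect the dividends, short the forward).
Profit at T = |F_mkt − F*| = |191.34 − 188.9428| = A$2.40 per share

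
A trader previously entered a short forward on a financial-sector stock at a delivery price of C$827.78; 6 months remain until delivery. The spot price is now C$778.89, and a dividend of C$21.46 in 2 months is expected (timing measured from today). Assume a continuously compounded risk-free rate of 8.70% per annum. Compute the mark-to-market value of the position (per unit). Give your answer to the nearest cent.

C$34.80

PV(remaining dividends) I = 21.46·e^(−0.0870·2/12) = 21.1511
Current forward F = (S − I)·e^(rT) = (778.89 − 21.1511)·e^(0.0870·6/12) = 757.7389 × 1.044460 = 791.4280
Value (long) = (F − K)·e^(−rT) = (791.4280 − 827.78) × 0.957433 = -34.8046
Short position value = −(long value) = C$34.80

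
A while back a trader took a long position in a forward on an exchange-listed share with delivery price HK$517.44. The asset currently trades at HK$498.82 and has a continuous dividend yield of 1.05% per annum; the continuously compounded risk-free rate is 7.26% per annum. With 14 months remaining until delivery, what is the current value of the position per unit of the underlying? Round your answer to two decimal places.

HK$17.33

Current fair forward for the remaining 14 months: F = S·e^((r − q)·T), (r − q) = 0.0726 − 0.0105 = 0.0621
F = 498.82 · e^(0.0621 × 14/12) = 498.82 × 1.075139 = 536.3008
Value of long forward = (F − K)·e^(−rT) = (536.3008 − 517.44) · e^(−0.0726·14/12)
= 18.8608 × 0.918788 = 17.33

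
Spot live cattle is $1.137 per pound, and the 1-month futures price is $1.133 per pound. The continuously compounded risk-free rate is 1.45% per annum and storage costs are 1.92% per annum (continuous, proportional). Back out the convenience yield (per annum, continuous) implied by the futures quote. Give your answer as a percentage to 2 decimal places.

7.60%

F = S·e^((r+u−y)T) ⇒ (r+u−y) = ln(F/S)/T
ln(1.133/1.137) = -0.003524; /T ⇒ -0.042288
y = r + u − ln(F/S)/T = 0.0145 + 0.0192 + 0.042288 = 0.075988
y = 7.60%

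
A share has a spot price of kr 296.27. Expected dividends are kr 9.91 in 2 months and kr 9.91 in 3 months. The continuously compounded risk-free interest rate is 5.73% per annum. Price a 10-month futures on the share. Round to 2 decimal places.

PV(dividends) I = 9.91·e^(−0.0573·2/12) + 9.91·e^(−0.0573·3/12)
I = 9.8158 + 9.7691 = 19.5849
F = (S − I)·e^(rT) = (296.27 − 19.5849) · e^(0.0573·10/12)
= 276.6851 · e^0.047750 = 276.6851 × 1.048908 = kr 290.22

kr 290.22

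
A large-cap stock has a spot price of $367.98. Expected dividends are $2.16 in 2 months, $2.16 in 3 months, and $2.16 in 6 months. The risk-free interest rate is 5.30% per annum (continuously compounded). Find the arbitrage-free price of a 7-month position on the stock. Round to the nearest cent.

PV(dividends) I = 2.16·e^(−0.0530·2/12) + 2.16·e^(−0.0530·3/12) + 2.16·e^(−0.0530·6/12)
I = 2.1410 + 2.1316 + 2.1035 = 6.3761
F = (S − I)·e^(rT) = (367.98 − 6.3761) · e^(0.0530·7/12)
= 361.6039 · e^0.030917 = 361.6039 × 1.031400 = $372.96

$372.96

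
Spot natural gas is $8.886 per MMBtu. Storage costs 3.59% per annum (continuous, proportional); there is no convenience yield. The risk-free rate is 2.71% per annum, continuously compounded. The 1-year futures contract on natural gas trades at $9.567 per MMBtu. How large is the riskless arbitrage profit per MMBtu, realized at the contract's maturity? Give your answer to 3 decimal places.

$0.103 per MMBtu

Fair futures: F* = S·e^(carry·T), with carry = (r + u) = 0.0271 + 0.0359 = 0.0630
F* = 8.886 · e^(0.0630 × 1) = 8.886 · e^0.063000 = 8.886 × 1.065027 = $9.4638
Market $9.567 > fair $9.4638: forward overpriced → cash-and-carry (buy spot, short the forward).
At maturity, profit = |F_mkt − F*| = |9.567 − 9.4638| = $0.103 per MMBtu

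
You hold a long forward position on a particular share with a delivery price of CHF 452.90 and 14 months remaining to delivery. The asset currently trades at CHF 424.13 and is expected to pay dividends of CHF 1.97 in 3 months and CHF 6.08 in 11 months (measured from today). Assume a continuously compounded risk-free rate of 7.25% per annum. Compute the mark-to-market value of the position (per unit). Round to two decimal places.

PV(remaining dividends) I = 1.97·e^(−0.0725·3/12) + 6.08·e^(−0.0725·11/12) = 7.6237
Current forward F = (S − I)·e^(rT) = (424.13 − 7.6237)·e^(0.0725·14/12) = 416.5063 × 1.088264 = 453.2688
Value (long) = (F − K)·e^(−rT) = (453.2688 − 452.90) × 0.918895 = 0.3389
Value = CHF 0.34

CHF 0.34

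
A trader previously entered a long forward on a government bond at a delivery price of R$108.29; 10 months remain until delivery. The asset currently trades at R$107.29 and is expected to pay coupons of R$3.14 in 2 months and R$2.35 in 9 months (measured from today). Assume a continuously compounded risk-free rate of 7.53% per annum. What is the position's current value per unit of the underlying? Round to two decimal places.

PV(remaining coupons) I = 3.14·e^(−0.0753·2/12) + 2.35·e^(−0.0753·9/12) = 5.3218
Current forward F = (S − I)·e^(rT) = (107.29 − 5.3218)·e^(0.0753·10/12) = 101.9682 × 1.064761 = 108.5718
Value (long) = (F − K)·e^(−rT) = (108.5718 − 108.29) × 0.939178 = 0.2647
Value = R$0.26

R$0.26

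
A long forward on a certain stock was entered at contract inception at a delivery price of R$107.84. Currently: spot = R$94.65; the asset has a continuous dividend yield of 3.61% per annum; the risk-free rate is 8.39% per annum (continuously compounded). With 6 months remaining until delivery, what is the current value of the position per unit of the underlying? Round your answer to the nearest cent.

-R$10.45

Current fair forward for the remaining 6 months: F = S·e^((r − q)·T), (r − q) = 0.0839 − 0.0361 = 0.0478
F = 94.65 · e^(0.0478 × 6/12) = 94.65 × 1.024188 = 96.9394
Value of long forward = (F − K)·e^(−rT) = (96.9394 − 107.84) · e^(−0.0839·6/12)
= -10.9006 × 0.958918 = -10.45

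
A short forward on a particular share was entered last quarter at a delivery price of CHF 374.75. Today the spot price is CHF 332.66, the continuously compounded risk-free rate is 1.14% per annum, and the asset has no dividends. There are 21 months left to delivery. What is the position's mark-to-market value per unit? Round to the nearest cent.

Current fair forward for the remaining 21 months: F = S·e^(r·T), r = 0.0114
F = 332.66 · e^(0.0114 × 21/12) = 332.66 × 1.020150 = 339.3631
Value of long forward = (F − K)·e^(−rT) = (339.3631 − 374.75) · e^(−0.0114·21/12)
= -35.3869 × 0.980248 = -34.69
Short position value = −(long value) = CHF 34.69

CHF 34.69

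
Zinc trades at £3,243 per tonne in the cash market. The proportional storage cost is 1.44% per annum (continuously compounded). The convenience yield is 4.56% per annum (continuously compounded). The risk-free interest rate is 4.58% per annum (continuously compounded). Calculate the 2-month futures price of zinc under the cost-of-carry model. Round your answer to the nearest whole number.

Net carry = r + u − y = 0.0458 + 0.0144 − 0.0456 = 0.0146
F = S·e^((r+u−y)T) = 3243 · e^(0.0146 × 2/12) = 3243 · e^0.002433
= 3243 × 1.002436 = £3,251 per tonne

£3,251 per tonne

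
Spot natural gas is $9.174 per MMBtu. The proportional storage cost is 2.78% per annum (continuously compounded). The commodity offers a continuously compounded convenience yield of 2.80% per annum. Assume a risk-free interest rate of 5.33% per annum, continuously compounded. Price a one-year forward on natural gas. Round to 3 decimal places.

Net carry = r + u − y = 0.0533 + 0.0278 − 0.0280 = 0.0531
F = S·e^((r+u−y)T) = 9.174 · e^(0.0531 × 12/12) = 9.174 · e^0.053100
= 9.174 × 1.054535 = $9.674 per MMBtu

$9.674 per MMBtu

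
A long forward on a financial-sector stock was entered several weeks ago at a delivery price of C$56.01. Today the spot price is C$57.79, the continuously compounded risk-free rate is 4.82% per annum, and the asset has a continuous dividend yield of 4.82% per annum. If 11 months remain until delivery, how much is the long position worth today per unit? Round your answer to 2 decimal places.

C$1.70

Current fair forward for the remaining 11 months: F = S·e^((r − q)·T), (r − q) = 0.0482 − 0.0482 = 0.0000
F = 57.79 · e^(0.0000 × 11/12) = 57.79 × 1.000000 = 57.7900
Value of long forward = (F − K)·e^(−rT) = (57.7900 − 56.01) · e^(−0.0482·11/12)
= 1.7800 × 0.956779 = 1.70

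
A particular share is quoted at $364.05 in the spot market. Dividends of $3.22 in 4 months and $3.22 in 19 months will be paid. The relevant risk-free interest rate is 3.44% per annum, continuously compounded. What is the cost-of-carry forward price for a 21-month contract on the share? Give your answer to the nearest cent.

PV(dividends) I = 3.22·e^(−0.0344·4/12) + 3.22·e^(−0.0344·19/12)
I = 3.1833 + 3.0493 = 6.2326
F = (S − I)·e^(rT) = (364.05 − 6.2326) · e^(0.0344·21/12)
= 357.8174 · e^0.060200 = 357.8174 × 1.062049 = $380.02

$380.02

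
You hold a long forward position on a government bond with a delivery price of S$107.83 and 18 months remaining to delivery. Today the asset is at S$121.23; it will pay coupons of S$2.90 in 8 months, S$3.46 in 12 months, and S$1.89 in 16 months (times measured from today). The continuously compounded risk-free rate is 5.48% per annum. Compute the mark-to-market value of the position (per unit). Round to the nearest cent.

S$14.08

PV(remaining coupons) I = 2.90·e^(−0.0548·8/12) + 3.46·e^(−0.0548·12/12) + 1.89·e^(−0.0548·16/12) = 7.8283
Current forward F = (S − I)·e^(rT) = (121.23 − 7.8283)·e^(0.0548·18/12) = 113.4017 × 1.085673 = 123.1172
Value (long) = (F − K)·e^(−rT) = (123.1172 − 107.83) × 0.921088 = 14.0809
Value = S$14.08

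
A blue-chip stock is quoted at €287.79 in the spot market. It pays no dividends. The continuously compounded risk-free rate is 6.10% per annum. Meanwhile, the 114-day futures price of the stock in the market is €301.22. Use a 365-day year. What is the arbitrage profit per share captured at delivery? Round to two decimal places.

€7.89 per share

Fair futures: F* = S·e^(carry·T), with carry = r = 0.0610
F* = 287.79 · e^(0.0610 × 114/365) = 287.79 · e^0.019052 = 287.79 × 1.019235 = €293.3256
Market €301.22 > fair €293.3256: forward overpriced → cash-and-carry (buy spot, short the forward).
At maturity, profit = |F_mkt − F*| = |301.22 − 293.3256| = €7.89 per share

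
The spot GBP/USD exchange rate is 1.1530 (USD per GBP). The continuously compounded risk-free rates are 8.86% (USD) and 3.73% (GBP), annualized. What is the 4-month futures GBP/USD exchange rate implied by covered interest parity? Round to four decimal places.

1.1729

F = S·e^((r_USD − r_GBP)T) = 1.1530 · e^((0.0886 − 0.0373) × 4/12)
= 1.1530 · e^0.017100 = 1.1530 × 1.017247
F = 1.1729 USD per GBP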